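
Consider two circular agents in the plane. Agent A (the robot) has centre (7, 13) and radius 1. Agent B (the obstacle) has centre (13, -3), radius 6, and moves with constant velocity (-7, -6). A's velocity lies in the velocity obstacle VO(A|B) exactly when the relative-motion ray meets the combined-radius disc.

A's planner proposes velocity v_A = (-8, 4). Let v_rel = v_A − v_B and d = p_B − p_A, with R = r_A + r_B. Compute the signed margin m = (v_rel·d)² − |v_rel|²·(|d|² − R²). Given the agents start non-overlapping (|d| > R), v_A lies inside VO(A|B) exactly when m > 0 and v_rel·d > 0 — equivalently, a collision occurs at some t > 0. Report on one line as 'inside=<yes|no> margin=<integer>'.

d = (6, -16),  |d|² = 292;  R = 1+6 = 7,  c = 292−7² = 243
v_rel = (-1, 10),  |v_rel|² = 101;  v_rel·d = (-1)·(6) + (10)·(-16) = -166
101·t² + 332·t + 243 = 0  ⇒  m = (-166)² − 101·243 = 3013
m = 3013 > 0,  v_rel·d = -166 < 0  ⇒  outside

inside=no margin=3013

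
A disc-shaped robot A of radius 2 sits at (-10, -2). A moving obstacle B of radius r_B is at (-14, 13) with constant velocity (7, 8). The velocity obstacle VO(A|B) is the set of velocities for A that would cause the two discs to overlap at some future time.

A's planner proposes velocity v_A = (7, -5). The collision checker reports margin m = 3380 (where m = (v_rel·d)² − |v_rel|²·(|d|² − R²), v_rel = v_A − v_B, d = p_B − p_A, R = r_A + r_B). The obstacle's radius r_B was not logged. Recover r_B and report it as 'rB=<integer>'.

m = 3380
d = (-4, 15);  v_rel = (0, -13),  |v_rel|² = 169
v_rel×d = (0)·(15) − (-13)·(-4) = -52
since m = R²·169 − (-52)²:  R² = (2704 + 3380) / 169 = 36
R = √36 = 6  ⇒  r_B = 6 − 2 = 4

rB=4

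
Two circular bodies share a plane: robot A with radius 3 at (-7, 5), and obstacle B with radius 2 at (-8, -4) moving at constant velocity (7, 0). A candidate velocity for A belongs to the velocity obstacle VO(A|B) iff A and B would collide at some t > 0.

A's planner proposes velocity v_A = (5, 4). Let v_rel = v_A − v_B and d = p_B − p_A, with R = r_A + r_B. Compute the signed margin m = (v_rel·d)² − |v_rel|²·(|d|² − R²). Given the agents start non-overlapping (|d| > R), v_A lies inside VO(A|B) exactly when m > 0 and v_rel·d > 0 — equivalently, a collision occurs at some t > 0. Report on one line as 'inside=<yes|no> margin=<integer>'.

d = (-1, -9),  |d|² = 82;  R = 3+2 = 5,  c = 82−5² = 57
v_rel = (-2, 4),  |v_rel|² = 20;  v_rel·d = (-2)·(-1) + (4)·(-9) = -34
20·t² + 68·t + 57 = 0  ⇒  m = (-34)² − 20·57 = 16
m = 16 > 0,  v_rel·d = -34 < 0  ⇒  outside

inside=no margin=16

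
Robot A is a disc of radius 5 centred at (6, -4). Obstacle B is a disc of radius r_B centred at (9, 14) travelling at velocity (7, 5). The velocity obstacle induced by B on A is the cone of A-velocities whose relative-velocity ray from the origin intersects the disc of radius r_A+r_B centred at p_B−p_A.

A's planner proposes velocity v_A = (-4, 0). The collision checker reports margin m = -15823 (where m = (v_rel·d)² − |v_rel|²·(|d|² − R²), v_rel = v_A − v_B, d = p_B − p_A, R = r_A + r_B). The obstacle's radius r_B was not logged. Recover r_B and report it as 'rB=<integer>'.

m = -15823
d = (3, 18);  v_rel = (-11, -5),  |v_rel|² = 146
v_rel×d = (-11)·(18) − (-5)·(3) = -183
since m = R²·146 − (-183)²:  R² = (33489 + -15823) / 146 = 121
R = √121 = 11  ⇒  r_B = 11 − 5 = 6

rB=6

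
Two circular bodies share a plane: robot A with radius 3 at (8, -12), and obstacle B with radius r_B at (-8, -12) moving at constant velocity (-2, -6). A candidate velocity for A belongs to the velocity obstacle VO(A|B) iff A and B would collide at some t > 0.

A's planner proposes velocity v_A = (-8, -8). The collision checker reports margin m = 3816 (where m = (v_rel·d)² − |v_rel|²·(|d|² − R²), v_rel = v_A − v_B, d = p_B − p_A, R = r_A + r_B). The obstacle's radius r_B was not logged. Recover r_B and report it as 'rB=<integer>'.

m = 3816
d = (-16, 0);  v_rel = (-6, -2),  |v_rel|² = 40
v_rel×d = (-6)·(0) − (-2)·(-16) = -32
since m = R²·40 − (-32)²:  R² = (1024 + 3816) / 40 = 121
R = √121 = 11  ⇒  r_B = 11 − 3 = 8

rB=8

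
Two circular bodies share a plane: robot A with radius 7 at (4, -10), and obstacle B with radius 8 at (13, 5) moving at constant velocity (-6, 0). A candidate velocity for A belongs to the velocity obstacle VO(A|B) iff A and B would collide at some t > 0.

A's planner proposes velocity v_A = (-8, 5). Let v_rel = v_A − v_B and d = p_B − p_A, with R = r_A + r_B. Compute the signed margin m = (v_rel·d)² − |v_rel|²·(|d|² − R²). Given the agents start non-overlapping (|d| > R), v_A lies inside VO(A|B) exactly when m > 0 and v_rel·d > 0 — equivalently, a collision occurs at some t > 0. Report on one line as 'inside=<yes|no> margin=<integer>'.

d = (9, 15),  |d|² = 306;  R = 7+8 = 15,  c = 306−15² = 81
v_rel = (-2, 5),  |v_rel|² = 29;  v_rel·d = (-2)·(9) + (5)·(15) = 57
29·t² − 114·t + 81 = 0  ⇒  m = 57² − 29·81 = 900
m = 900 > 0,  v_rel·d = 57 > 0  ⇒  inside

inside=yes margin=900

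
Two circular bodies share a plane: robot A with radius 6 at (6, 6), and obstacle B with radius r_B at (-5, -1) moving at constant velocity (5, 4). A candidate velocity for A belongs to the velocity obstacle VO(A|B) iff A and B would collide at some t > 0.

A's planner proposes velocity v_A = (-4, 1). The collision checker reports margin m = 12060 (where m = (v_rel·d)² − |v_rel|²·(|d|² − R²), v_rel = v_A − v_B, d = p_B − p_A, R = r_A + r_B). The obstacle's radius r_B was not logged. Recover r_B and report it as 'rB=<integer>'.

m = 12060
d = (-11, -7);  v_rel = (-9, -3),  |v_rel|² = 90
v_rel×d = (-9)·(-7) − (-3)·(-11) = 30
since m = R²·90 − 30²:  R² = (900 + 12060) / 90 = 144
R = √144 = 12  ⇒  r_B = 12 − 6 = 6

rB=6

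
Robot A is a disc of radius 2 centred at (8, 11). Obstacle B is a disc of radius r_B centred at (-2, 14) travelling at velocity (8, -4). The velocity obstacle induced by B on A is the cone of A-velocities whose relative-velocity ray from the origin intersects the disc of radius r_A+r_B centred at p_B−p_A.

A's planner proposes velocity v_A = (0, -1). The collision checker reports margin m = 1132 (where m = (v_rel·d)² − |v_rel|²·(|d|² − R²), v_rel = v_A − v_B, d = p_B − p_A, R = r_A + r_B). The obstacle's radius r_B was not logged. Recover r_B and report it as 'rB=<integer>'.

m = 1132
d = (-10, 3);  v_rel = (-8, 3),  |v_rel|² = 73
v_rel×d = (-8)·(3) − (3)·(-10) = 6
since m = R²·73 − 6²:  R² = (36 + 1132) / 73 = 16
R = √16 = 4  ⇒  r_B = 4 − 2 = 2

rB=2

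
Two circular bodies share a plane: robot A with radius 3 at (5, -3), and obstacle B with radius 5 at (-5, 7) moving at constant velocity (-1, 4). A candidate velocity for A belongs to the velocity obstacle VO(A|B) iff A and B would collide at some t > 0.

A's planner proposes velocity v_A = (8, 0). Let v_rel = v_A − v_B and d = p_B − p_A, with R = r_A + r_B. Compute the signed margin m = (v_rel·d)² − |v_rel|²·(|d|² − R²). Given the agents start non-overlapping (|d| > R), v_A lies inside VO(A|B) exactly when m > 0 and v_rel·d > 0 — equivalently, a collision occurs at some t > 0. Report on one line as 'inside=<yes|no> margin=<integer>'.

d = (-10, 10),  |d|² = 200;  R = 3+5 = 8,  c = 200−8² = 136
v_rel = (9, -4),  |v_rel|² = 97;  v_rel·d = (9)·(-10) + (-4)·(10) = -130
97·t² + 260·t + 136 = 0  ⇒  m = (-130)² − 97·136 = 3708
m = 3708 > 0,  v_rel·d = -130 < 0  ⇒  outside

inside=no margin=3708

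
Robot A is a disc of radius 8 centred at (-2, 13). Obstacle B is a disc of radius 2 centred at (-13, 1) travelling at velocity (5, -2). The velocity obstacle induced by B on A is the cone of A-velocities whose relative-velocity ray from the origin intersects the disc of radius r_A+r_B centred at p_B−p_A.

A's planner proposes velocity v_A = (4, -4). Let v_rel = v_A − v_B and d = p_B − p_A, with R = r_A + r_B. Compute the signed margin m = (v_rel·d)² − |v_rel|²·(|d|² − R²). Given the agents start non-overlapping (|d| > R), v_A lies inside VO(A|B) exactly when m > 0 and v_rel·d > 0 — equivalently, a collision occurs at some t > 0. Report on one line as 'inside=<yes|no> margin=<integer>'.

d = (-11, -12),  |d|² = 265;  R = 8+2 = 10,  c = 265−10² = 165
v_rel = (-1, -2),  |v_rel|² = 5;  v_rel·d = (-1)·(-11) + (-2)·(-12) = 35
5·t² − 70·t + 165 = 0  ⇒  m = 35² − 5·165 = 400
m = 400 > 0,  v_rel·d = 35 > 0  ⇒  inside

inside=yes margin=400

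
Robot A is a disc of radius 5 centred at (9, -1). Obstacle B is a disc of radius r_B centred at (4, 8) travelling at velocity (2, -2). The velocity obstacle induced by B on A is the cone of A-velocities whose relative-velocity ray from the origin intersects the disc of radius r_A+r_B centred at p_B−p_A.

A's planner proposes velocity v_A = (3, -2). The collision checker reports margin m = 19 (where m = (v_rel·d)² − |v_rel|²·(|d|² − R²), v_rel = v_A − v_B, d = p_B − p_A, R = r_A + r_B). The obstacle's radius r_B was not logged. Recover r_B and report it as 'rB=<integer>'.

m = 19
d = (-5, 9);  v_rel = (1, 0),  |v_rel|² = 1
v_rel×d = (1)·(9) − (0)·(-5) = 9
since m = R²·1 − 9²:  R² = (81 + 19) / 1 = 100
R = √100 = 10  ⇒  r_B = 10 − 5 = 5

rB=5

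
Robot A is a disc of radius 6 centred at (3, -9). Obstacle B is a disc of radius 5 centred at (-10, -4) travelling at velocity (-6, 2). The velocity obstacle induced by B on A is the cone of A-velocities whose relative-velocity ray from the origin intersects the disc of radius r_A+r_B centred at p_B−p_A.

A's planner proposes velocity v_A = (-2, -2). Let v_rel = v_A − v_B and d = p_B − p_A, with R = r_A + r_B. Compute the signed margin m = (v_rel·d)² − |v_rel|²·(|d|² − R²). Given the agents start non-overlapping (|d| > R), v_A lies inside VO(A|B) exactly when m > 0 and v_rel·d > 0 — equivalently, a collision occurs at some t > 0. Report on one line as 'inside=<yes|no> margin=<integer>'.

d = (-13, 5),  |d|² = 194;  R = 6+5 = 11,  c = 194−11² = 73
v_rel = (4, -4),  |v_rel|² = 32;  v_rel·d = (4)·(-13) + (-4)·(5) = -72
32·t² + 144·t + 73 = 0  ⇒  m = (-72)² − 32·73 = 2848
m = 2848 > 0,  v_rel·d = -72 < 0  ⇒  outside

inside=no margin=2848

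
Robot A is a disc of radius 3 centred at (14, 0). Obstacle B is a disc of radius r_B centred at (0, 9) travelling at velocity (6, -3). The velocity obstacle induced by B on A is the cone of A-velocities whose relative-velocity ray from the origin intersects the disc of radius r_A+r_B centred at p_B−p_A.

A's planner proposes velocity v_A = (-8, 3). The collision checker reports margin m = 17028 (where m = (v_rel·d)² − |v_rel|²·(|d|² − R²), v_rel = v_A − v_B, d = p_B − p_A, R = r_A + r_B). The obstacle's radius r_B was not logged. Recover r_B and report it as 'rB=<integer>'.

m = 17028
d = (-14, 9);  v_rel = (-14, 6),  |v_rel|² = 232
v_rel×d = (-14)·(9) − (6)·(-14) = -42
since m = R²·232 − (-42)²:  R² = (1764 + 17028) / 232 = 81
R = √81 = 9  ⇒  r_B = 9 − 3 = 6

rB=6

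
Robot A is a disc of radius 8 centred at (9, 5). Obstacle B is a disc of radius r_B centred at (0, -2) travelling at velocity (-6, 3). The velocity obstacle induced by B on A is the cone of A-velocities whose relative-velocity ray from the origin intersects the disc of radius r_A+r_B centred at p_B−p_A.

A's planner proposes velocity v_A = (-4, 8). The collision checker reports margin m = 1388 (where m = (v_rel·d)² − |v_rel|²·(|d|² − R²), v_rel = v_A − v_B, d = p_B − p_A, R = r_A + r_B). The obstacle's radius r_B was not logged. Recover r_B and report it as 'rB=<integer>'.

m = 1388
d = (-9, -7);  v_rel = (2, 5),  |v_rel|² = 29
v_rel×d = (2)·(-7) − (5)·(-9) = 31
since m = R²·29 − 31²:  R² = (961 + 1388) / 29 = 81
R = √81 = 9  ⇒  r_B = 9 − 8 = 1

rB=1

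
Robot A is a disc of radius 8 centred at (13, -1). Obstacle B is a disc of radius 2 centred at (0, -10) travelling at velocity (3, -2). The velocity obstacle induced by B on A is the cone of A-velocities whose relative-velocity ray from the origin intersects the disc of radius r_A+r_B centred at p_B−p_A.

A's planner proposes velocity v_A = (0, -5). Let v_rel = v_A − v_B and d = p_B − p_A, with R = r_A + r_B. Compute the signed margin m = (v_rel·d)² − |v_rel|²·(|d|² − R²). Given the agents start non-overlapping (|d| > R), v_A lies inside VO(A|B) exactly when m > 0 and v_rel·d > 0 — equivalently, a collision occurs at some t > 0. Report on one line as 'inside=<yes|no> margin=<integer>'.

d = (-13, -9),  |d|² = 250;  R = 8+2 = 10,  c = 250−10² = 150
v_rel = (-3, -3),  |v_rel|² = 18;  v_rel·d = (-3)·(-13) + (-3)·(-9) = 66
18·t² − 132·t + 150 = 0  ⇒  m = 66² − 18·150 = 1656
m = 1656 > 0,  v_rel·d = 66 > 0  ⇒  inside

inside=yes margin=1656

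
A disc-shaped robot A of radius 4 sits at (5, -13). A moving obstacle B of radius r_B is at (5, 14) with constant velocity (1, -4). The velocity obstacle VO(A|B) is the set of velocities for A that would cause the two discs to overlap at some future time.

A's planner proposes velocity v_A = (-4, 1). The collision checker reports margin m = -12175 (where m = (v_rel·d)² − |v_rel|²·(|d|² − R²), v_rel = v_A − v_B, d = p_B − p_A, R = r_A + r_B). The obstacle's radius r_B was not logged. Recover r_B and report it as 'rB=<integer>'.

m = -12175
d = (0, 27);  v_rel = (-5, 5),  |v_rel|² = 50
v_rel×d = (-5)·(27) − (5)·(0) = -135
since m = R²·50 − (-135)²:  R² = (18225 + -12175) / 50 = 121
R = √121 = 11  ⇒  r_B = 11 − 4 = 7

rB=7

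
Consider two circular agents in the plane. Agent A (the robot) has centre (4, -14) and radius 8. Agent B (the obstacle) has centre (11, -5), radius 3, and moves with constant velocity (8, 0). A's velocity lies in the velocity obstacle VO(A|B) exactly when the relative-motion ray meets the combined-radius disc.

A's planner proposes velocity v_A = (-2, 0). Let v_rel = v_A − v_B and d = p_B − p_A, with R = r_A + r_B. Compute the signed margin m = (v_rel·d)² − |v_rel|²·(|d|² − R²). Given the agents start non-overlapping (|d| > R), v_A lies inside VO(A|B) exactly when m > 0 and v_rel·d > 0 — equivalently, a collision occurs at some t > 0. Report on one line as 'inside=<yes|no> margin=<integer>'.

d = (7, 9),  |d|² = 130;  R = 8+3 = 11,  c = 130−11² = 9
v_rel = (-10, 0),  |v_rel|² = 100;  v_rel·d = (-10)·(7) + (0)·(9) = -70
100·t² + 140·t + 9 = 0  ⇒  m = (-70)² − 100·9 = 4000
m = 4000 > 0,  v_rel·d = -70 < 0  ⇒  outside

inside=no margin=4000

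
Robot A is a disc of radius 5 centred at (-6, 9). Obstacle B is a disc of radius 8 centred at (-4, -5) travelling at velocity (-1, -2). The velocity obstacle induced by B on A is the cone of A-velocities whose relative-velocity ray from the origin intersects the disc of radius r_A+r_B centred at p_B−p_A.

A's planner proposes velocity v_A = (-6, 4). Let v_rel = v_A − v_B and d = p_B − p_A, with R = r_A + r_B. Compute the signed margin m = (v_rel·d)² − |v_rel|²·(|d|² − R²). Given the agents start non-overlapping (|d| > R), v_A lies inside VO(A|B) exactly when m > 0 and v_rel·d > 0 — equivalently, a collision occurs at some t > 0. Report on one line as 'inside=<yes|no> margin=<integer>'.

d = (2, -14),  |d|² = 200;  R = 5+8 = 13,  c = 200−13² = 31
v_rel = (-5, 6),  |v_rel|² = 61;  v_rel·d = (-5)·(2) + (6)·(-14) = -94
61·t² + 188·t + 31 = 0  ⇒  m = (-94)² − 61·31 = 6945
m = 6945 > 0,  v_rel·d = -94 < 0  ⇒  outside

inside=no margin=6945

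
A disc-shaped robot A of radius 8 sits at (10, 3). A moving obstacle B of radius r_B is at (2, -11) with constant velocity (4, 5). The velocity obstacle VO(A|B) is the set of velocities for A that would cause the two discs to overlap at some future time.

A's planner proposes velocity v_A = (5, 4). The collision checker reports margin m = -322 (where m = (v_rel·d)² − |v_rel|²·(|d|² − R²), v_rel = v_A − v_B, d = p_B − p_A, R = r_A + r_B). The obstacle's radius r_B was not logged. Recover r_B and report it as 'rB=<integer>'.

m = -322
d = (-8, -14);  v_rel = (1, -1),  |v_rel|² = 2
v_rel×d = (1)·(-14) − (-1)·(-8) = -22
since m = R²·2 − (-22)²:  R² = (484 + -322) / 2 = 81
R = √81 = 9  ⇒  r_B = 9 − 8 = 1

rB=1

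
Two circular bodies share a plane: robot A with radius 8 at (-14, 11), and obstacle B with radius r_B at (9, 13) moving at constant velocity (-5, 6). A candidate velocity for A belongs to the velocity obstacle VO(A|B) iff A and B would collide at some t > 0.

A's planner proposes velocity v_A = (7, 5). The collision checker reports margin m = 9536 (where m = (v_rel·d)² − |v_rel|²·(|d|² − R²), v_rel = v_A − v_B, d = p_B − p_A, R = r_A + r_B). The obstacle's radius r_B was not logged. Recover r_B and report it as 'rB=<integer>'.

m = 9536
d = (23, 2);  v_rel = (12, -1),  |v_rel|² = 145
v_rel×d = (12)·(2) − (-1)·(23) = 47
since m = R²·145 − 47²:  R² = (2209 + 9536) / 145 = 81
R = √81 = 9  ⇒  r_B = 9 − 8 = 1

rB=1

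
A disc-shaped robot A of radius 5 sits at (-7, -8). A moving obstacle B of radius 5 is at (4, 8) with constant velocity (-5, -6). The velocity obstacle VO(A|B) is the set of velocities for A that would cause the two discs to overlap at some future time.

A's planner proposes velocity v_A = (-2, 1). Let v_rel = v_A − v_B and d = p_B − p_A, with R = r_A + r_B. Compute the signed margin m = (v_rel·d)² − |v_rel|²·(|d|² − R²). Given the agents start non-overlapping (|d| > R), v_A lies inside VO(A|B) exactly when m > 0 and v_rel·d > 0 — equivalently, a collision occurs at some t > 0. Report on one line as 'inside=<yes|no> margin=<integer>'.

d = (11, 16),  |d|² = 377;  R = 5+5 = 10,  c = 377−10² = 277
v_rel = (3, 7),  |v_rel|² = 58;  v_rel·d = (3)·(11) + (7)·(16) = 145
58·t² − 290·t + 277 = 0  ⇒  m = 145² − 58·277 = 4959
m = 4959 > 0,  v_rel·d = 145 > 0  ⇒  inside

inside=yes margin=4959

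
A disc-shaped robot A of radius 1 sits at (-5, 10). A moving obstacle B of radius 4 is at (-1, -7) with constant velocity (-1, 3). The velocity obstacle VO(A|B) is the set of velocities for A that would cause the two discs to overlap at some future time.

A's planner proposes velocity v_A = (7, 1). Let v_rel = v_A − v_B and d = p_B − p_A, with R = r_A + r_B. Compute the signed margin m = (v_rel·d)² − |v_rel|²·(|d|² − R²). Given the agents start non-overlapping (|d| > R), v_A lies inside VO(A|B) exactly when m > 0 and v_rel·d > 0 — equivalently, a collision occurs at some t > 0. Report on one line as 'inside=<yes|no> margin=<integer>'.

d = (4, -17),  |d|² = 305;  R = 1+4 = 5,  c = 305−5² = 280
v_rel = (8, -2),  |v_rel|² = 68;  v_rel·d = (8)·(4) + (-2)·(-17) = 66
68·t² − 132·t + 280 = 0  ⇒  m = 66² − 68·280 = -14684
m = -14684 < 0,  v_rel·d = 66 > 0  ⇒  outside

inside=no margin=-14684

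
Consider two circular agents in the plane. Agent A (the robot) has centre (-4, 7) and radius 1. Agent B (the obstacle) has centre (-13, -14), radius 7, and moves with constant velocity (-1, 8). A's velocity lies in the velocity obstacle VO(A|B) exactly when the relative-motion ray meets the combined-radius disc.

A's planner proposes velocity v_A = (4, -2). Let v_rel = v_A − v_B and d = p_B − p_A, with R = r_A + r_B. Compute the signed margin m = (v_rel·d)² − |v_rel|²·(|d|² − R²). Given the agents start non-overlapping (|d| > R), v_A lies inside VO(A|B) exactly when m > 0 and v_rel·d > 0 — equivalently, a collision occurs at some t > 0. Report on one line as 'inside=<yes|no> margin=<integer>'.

d = (-9, -21),  |d|² = 522;  R = 1+7 = 8,  c = 522−8² = 458
v_rel = (5, -10),  |v_rel|² = 125;  v_rel·d = (5)·(-9) + (-10)·(-21) = 165
125·t² − 330·t + 458 = 0  ⇒  m = 165² − 125·458 = -30025
m = -30025 < 0,  v_rel·d = 165 > 0  ⇒  outside

inside=no margin=-30025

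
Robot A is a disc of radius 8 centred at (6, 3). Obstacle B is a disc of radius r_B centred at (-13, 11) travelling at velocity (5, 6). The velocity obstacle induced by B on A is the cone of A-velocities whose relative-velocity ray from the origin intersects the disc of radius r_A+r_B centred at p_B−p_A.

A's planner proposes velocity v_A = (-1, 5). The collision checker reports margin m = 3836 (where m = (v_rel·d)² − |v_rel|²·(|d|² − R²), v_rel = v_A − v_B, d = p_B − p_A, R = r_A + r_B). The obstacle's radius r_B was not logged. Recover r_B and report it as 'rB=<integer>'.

m = 3836
d = (-19, 8);  v_rel = (-6, -1),  |v_rel|² = 37
v_rel×d = (-6)·(8) − (-1)·(-19) = -67
since m = R²·37 − (-67)²:  R² = (4489 + 3836) / 37 = 225
R = √225 = 15  ⇒  r_B = 15 − 8 = 7

rB=7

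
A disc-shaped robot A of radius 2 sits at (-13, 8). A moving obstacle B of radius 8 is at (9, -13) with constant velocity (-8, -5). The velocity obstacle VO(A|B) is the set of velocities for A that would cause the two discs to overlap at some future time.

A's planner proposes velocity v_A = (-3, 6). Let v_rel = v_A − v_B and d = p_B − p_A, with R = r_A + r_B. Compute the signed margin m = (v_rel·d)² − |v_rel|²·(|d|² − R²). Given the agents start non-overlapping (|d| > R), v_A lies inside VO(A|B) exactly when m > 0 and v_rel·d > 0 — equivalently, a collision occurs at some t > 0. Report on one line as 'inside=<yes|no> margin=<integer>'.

d = (22, -21),  |d|² = 925;  R = 2+8 = 10,  c = 925−10² = 825
v_rel = (5, 11),  |v_rel|² = 146;  v_rel·d = (5)·(22) + (11)·(-21) = -121
146·t² + 242·t + 825 = 0  ⇒  m = (-121)² − 146·825 = -105809
m = -105809 < 0,  v_rel·d = -121 < 0  ⇒  outside

inside=no margin=-105809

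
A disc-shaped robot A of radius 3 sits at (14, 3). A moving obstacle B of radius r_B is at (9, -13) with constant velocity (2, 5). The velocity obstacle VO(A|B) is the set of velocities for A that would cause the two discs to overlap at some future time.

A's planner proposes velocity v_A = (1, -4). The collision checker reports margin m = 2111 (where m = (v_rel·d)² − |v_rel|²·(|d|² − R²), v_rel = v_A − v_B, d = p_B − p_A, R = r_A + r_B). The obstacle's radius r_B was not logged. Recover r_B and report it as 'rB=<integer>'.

m = 2111
d = (-5, -16);  v_rel = (-1, -9),  |v_rel|² = 82
v_rel×d = (-1)·(-16) − (-9)·(-5) = -29
since m = R²·82 − (-29)²:  R² = (841 + 2111) / 82 = 36
R = √36 = 6  ⇒  r_B = 6 − 3 = 3

rB=3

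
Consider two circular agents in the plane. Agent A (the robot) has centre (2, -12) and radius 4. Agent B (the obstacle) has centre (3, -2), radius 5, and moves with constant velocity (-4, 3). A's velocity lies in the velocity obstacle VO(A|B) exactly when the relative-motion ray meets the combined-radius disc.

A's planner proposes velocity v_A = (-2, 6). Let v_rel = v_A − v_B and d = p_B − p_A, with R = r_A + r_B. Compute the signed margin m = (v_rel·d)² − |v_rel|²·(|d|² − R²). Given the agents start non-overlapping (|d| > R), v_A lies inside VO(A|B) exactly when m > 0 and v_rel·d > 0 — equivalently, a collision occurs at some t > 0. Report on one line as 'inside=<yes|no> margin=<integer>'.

d = (1, 10),  |d|² = 101;  R = 4+5 = 9,  c = 101−9² = 20
v_rel = (2, 3),  |v_rel|² = 13;  v_rel·d = (2)·(1) + (3)·(10) = 32
13·t² − 64·t + 20 = 0  ⇒  m = 32² − 13·20 = 764
m = 764 > 0,  v_rel·d = 32 > 0  ⇒  inside

inside=yes margin=764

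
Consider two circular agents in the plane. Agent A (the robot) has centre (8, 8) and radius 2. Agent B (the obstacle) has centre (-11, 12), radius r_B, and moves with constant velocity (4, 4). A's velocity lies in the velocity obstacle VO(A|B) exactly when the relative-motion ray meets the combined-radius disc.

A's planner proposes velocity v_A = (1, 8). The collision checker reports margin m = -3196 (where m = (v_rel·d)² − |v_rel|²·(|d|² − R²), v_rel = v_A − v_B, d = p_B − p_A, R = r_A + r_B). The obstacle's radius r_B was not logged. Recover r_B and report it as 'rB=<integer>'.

m = -3196
d = (-19, 4);  v_rel = (-3, 4),  |v_rel|² = 25
v_rel×d = (-3)·(4) − (4)·(-19) = 64
since m = R²·25 − 64²:  R² = (4096 + -3196) / 25 = 36
R = √36 = 6  ⇒  r_B = 6 − 2 = 4

rB=4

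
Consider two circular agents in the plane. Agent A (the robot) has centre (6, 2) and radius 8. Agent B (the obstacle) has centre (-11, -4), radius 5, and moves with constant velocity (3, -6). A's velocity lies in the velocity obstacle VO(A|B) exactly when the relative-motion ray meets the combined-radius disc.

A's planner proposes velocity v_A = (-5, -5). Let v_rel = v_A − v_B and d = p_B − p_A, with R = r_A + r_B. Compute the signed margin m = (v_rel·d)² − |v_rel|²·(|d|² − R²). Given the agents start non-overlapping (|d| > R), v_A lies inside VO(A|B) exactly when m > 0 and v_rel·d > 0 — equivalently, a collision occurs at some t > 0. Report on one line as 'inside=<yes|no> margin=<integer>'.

d = (-17, -6),  |d|² = 325;  R = 8+5 = 13,  c = 325−13² = 156
v_rel = (-8, 1),  |v_rel|² = 65;  v_rel·d = (-8)·(-17) + (1)·(-6) = 130
65·t² − 260·t + 156 = 0  ⇒  m = 130² − 65·156 = 6760
m = 6760 > 0,  v_rel·d = 130 > 0  ⇒  inside

inside=yes margin=6760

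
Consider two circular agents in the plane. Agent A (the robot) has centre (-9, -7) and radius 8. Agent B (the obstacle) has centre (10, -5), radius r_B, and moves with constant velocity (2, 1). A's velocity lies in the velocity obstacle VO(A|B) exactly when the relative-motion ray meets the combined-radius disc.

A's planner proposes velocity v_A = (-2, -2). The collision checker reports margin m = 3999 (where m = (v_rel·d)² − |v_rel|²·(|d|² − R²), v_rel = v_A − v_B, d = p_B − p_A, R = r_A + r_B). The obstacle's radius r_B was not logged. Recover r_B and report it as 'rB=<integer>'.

m = 3999
d = (19, 2);  v_rel = (-4, -3),  |v_rel|² = 25
v_rel×d = (-4)·(2) − (-3)·(19) = 49
since m = R²·25 − 49²:  R² = (2401 + 3999) / 25 = 256
R = √256 = 16  ⇒  r_B = 16 − 8 = 8

rB=8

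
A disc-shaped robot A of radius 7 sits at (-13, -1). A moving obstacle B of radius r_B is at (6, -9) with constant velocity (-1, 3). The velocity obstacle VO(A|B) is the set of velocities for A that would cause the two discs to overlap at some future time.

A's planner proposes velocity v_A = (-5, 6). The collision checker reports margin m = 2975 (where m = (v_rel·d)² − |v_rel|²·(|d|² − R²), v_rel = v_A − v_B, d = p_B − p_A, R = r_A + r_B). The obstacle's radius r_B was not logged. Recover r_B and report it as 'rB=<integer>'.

m = 2975
d = (19, -8);  v_rel = (-4, 3),  |v_rel|² = 25
v_rel×d = (-4)·(-8) − (3)·(19) = -25
since m = R²·25 − (-25)²:  R² = (625 + 2975) / 25 = 144
R = √144 = 12  ⇒  r_B = 12 − 7 = 5

rB=5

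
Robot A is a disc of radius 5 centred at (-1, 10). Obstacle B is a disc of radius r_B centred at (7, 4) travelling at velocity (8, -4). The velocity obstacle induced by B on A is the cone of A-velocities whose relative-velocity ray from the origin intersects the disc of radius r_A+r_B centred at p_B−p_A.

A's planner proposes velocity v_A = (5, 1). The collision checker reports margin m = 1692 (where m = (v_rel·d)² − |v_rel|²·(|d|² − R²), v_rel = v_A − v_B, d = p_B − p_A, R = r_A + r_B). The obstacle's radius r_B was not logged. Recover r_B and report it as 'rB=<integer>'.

m = 1692
d = (8, -6);  v_rel = (-3, 5),  |v_rel|² = 34
v_rel×d = (-3)·(-6) − (5)·(8) = -22
since m = R²·34 − (-22)²:  R² = (484 + 1692) / 34 = 64
R = √64 = 8  ⇒  r_B = 8 − 5 = 3

rB=3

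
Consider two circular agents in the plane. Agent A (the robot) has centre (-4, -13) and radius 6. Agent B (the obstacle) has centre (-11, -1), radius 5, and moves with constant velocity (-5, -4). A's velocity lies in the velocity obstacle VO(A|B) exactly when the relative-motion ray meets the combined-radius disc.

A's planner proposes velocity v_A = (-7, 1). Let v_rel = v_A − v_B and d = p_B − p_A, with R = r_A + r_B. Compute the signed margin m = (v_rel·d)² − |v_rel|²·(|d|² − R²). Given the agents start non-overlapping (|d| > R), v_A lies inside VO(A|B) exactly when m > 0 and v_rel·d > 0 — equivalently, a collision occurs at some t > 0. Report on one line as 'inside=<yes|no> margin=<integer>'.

d = (-7, 12),  |d|² = 193;  R = 6+5 = 11,  c = 193−11² = 72
v_rel = (-2, 5),  |v_rel|² = 29;  v_rel·d = (-2)·(-7) + (5)·(12) = 74
29·t² − 148·t + 72 = 0  ⇒  m = 74² − 29·72 = 3388
m = 3388 > 0,  v_rel·d = 74 > 0  ⇒  inside

inside=yes margin=3388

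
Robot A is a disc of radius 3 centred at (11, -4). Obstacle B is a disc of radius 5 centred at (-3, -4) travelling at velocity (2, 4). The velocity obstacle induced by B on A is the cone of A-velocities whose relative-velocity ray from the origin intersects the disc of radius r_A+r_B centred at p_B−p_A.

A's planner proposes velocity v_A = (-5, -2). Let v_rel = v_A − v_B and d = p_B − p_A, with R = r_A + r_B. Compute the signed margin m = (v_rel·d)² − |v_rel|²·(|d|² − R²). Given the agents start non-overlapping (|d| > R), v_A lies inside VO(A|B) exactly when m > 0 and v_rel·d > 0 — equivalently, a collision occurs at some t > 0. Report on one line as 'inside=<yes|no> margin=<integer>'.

d = (-14, 0),  |d|² = 196;  R = 3+5 = 8,  c = 196−8² = 132
v_rel = (-7, -6),  |v_rel|² = 85;  v_rel·d = (-7)·(-14) + (-6)·(0) = 98
85·t² − 196·t + 132 = 0  ⇒  m = 98² − 85·132 = -1616
m = -1616 < 0,  v_rel·d = 98 > 0  ⇒  outside

inside=no margin=-1616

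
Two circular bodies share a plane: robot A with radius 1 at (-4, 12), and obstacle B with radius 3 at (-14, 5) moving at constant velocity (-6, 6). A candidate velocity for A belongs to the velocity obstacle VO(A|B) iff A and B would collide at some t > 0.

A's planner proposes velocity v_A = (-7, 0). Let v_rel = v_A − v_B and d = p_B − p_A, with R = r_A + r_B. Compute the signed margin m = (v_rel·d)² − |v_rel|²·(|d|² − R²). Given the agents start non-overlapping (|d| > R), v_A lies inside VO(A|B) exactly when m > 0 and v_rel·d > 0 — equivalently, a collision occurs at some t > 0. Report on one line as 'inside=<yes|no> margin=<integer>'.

d = (-10, -7),  |d|² = 149;  R = 1+3 = 4,  c = 149−4² = 133
v_rel = (-1, -6),  |v_rel|² = 37;  v_rel·d = (-1)·(-10) + (-6)·(-7) = 52
37·t² − 104·t + 133 = 0  ⇒  m = 52² − 37·133 = -2217
m = -2217 < 0,  v_rel·d = 52 > 0  ⇒  outside

inside=no margin=-2217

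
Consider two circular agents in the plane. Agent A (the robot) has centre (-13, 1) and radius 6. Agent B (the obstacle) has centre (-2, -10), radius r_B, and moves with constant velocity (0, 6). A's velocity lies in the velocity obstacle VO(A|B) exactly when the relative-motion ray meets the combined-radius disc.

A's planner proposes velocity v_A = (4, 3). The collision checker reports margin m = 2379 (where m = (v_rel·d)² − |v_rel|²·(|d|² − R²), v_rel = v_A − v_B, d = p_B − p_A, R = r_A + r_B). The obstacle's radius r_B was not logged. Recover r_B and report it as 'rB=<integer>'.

m = 2379
d = (11, -11);  v_rel = (4, -3),  |v_rel|² = 25
v_rel×d = (4)·(-11) − (-3)·(11) = -11
since m = R²·25 − (-11)²:  R² = (121 + 2379) / 25 = 100
R = √100 = 10  ⇒  r_B = 10 − 6 = 4

rB=4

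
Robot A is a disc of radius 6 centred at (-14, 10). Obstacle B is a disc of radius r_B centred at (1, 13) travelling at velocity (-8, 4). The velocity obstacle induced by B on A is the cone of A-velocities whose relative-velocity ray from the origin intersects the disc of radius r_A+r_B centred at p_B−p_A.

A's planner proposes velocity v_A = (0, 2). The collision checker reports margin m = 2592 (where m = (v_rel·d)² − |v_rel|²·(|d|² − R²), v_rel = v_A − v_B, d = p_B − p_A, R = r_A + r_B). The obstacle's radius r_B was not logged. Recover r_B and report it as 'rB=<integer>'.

m = 2592
d = (15, 3);  v_rel = (8, -2),  |v_rel|² = 68
v_rel×d = (8)·(3) − (-2)·(15) = 54
since m = R²·68 − 54²:  R² = (2916 + 2592) / 68 = 81
R = √81 = 9  ⇒  r_B = 9 − 6 = 3

rB=3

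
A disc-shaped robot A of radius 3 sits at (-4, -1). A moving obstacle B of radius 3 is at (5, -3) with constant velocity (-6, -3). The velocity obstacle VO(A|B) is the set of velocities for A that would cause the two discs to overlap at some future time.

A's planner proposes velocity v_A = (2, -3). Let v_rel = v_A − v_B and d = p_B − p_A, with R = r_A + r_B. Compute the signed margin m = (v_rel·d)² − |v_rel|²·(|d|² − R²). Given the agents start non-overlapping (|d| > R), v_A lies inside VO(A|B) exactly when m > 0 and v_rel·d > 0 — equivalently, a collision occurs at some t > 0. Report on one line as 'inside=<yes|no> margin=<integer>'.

d = (9, -2),  |d|² = 85;  R = 3+3 = 6,  c = 85−6² = 49
v_rel = (8, 0),  |v_rel|² = 64;  v_rel·d = (8)·(9) + (0)·(-2) = 72
64·t² − 144·t + 49 = 0  ⇒  m = 72² − 64·49 = 2048
m = 2048 > 0,  v_rel·d = 72 > 0  ⇒  inside

inside=yes margin=2048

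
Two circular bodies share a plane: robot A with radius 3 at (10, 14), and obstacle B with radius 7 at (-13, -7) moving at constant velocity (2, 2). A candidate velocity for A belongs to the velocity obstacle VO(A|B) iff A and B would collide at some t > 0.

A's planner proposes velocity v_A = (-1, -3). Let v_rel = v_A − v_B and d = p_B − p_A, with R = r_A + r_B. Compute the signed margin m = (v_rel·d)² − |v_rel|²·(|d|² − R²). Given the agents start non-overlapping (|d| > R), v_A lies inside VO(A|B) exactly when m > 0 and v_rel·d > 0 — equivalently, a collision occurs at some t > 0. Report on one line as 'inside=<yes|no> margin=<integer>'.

d = (-23, -21),  |d|² = 970;  R = 3+7 = 10,  c = 970−10² = 870
v_rel = (-3, -5),  |v_rel|² = 34;  v_rel·d = (-3)·(-23) + (-5)·(-21) = 174
34·t² − 348·t + 870 = 0  ⇒  m = 174² − 34·870 = 696
m = 696 > 0,  v_rel·d = 174 > 0  ⇒  inside

inside=yes margin=696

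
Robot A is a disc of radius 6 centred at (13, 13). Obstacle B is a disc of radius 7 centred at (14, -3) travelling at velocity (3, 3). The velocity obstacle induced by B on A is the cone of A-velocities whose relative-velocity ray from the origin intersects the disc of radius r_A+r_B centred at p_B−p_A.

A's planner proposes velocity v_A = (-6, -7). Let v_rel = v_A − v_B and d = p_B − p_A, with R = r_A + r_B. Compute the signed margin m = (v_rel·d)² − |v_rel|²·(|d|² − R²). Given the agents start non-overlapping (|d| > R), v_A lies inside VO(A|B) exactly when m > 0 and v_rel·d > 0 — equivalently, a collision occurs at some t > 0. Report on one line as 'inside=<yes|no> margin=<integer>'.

d = (1, -16),  |d|² = 257;  R = 6+7 = 13,  c = 257−13² = 88
v_rel = (-9, -10),  |v_rel|² = 181;  v_rel·d = (-9)·(1) + (-10)·(-16) = 151
181·t² − 302·t + 88 = 0  ⇒  m = 151² − 181·88 = 6873
m = 6873 > 0,  v_rel·d = 151 > 0  ⇒  inside

inside=yes margin=6873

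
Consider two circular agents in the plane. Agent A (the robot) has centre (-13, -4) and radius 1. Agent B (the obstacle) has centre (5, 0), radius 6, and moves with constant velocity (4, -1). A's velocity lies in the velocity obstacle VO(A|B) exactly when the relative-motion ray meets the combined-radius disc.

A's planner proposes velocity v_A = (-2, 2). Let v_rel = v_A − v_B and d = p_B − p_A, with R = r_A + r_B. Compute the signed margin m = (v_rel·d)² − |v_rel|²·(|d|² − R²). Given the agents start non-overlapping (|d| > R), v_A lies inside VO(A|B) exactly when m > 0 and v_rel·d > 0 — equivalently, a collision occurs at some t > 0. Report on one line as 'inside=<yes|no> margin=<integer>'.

d = (18, 4),  |d|² = 340;  R = 1+6 = 7,  c = 340−7² = 291
v_rel = (-6, 3),  |v_rel|² = 45;  v_rel·d = (-6)·(18) + (3)·(4) = -96
45·t² + 192·t + 291 = 0  ⇒  m = (-96)² − 45·291 = -3879
m = -3879 < 0,  v_rel·d = -96 < 0  ⇒  outside

inside=no margin=-3879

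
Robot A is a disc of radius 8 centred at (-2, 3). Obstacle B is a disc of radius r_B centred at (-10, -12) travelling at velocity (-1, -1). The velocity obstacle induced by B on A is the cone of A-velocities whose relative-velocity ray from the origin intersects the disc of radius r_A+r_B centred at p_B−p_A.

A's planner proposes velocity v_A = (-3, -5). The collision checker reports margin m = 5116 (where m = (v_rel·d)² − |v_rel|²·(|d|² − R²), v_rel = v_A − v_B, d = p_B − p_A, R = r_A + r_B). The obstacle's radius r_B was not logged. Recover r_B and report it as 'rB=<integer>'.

m = 5116
d = (-8, -15);  v_rel = (-2, -4),  |v_rel|² = 20
v_rel×d = (-2)·(-15) − (-4)·(-8) = -2
since m = R²·20 − (-2)²:  R² = (4 + 5116) / 20 = 256
R = √256 = 16  ⇒  r_B = 16 − 8 = 8

rB=8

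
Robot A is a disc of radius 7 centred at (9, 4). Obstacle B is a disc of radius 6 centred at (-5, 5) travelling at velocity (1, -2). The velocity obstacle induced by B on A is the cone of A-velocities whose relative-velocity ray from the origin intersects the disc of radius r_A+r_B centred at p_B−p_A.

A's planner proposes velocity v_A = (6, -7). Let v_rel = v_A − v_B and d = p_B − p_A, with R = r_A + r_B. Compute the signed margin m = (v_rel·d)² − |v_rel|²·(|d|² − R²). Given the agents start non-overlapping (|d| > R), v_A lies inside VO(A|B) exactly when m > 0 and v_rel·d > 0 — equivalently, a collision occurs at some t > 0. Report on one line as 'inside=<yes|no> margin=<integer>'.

d = (-14, 1),  |d|² = 197;  R = 7+6 = 13,  c = 197−13² = 28
v_rel = (5, -5),  |v_rel|² = 50;  v_rel·d = (5)·(-14) + (-5)·(1) = -75
50·t² + 150·t + 28 = 0  ⇒  m = (-75)² − 50·28 = 4225
m = 4225 > 0,  v_rel·d = -75 < 0  ⇒  outside

inside=no margin=4225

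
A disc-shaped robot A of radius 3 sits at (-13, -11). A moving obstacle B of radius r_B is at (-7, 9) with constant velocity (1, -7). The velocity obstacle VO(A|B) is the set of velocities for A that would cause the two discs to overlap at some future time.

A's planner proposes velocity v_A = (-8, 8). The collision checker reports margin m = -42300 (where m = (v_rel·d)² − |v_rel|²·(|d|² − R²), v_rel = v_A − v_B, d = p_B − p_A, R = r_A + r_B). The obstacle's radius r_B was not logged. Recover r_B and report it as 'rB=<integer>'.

m = -42300
d = (6, 20);  v_rel = (-9, 15),  |v_rel|² = 306
v_rel×d = (-9)·(20) − (15)·(6) = -270
since m = R²·306 − (-270)²:  R² = (72900 + -42300) / 306 = 100
R = √100 = 10  ⇒  r_B = 10 − 3 = 7

rB=7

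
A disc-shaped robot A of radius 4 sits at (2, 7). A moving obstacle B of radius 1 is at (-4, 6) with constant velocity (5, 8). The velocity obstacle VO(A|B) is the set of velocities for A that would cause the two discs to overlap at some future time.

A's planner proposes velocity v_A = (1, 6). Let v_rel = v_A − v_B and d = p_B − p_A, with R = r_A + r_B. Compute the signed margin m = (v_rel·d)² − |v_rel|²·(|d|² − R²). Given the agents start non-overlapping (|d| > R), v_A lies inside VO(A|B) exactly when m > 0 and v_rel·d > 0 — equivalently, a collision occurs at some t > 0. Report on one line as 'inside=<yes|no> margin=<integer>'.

d = (-6, -1),  |d|² = 37;  R = 4+1 = 5,  c = 37−5² = 12
v_rel = (-4, -2),  |v_rel|² = 20;  v_rel·d = (-4)·(-6) + (-2)·(-1) = 26
20·t² − 52·t + 12 = 0  ⇒  m = 26² − 20·12 = 436
m = 436 > 0,  v_rel·d = 26 > 0  ⇒  inside

inside=yes margin=436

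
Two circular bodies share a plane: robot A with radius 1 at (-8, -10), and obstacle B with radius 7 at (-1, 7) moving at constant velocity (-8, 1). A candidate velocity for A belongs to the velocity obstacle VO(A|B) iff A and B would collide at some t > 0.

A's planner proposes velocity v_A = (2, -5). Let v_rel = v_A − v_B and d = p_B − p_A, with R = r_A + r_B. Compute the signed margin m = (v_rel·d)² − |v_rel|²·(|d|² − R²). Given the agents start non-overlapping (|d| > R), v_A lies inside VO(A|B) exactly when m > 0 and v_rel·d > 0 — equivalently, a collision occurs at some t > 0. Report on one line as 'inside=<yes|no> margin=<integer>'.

d = (7, 17),  |d|² = 338;  R = 1+7 = 8,  c = 338−8² = 274
v_rel = (10, -6),  |v_rel|² = 136;  v_rel·d = (10)·(7) + (-6)·(17) = -32
136·t² + 64·t + 274 = 0  ⇒  m = (-32)² − 136·274 = -36240
m = -36240 < 0,  v_rel·d = -32 < 0  ⇒  outside

inside=no margin=-36240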